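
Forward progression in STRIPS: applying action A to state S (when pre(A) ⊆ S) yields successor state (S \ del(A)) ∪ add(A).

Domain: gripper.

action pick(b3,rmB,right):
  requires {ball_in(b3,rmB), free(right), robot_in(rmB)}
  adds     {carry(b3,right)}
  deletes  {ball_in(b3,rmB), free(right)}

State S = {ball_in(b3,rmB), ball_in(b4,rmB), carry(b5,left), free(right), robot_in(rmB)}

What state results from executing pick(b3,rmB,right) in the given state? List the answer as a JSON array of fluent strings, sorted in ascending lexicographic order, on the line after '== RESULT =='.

Compute (S \ del) ∪ add:
  pre ⊆ S: {ball_in(b3,rmB), free(right), robot_in(rmB)} ⊆ S  — applicable
  S \ del = {ball_in(b4,rmB), carry(b5,left), robot_in(rmB)}
  ∪ add   = {ball_in(b4,rmB), carry(b3,right), carry(b5,left), robot_in(rmB)}

== RESULT ==
["ball_in(b4,rmB)", "carry(b3,right)", "carry(b5,left)", "robot_in(rmB)"]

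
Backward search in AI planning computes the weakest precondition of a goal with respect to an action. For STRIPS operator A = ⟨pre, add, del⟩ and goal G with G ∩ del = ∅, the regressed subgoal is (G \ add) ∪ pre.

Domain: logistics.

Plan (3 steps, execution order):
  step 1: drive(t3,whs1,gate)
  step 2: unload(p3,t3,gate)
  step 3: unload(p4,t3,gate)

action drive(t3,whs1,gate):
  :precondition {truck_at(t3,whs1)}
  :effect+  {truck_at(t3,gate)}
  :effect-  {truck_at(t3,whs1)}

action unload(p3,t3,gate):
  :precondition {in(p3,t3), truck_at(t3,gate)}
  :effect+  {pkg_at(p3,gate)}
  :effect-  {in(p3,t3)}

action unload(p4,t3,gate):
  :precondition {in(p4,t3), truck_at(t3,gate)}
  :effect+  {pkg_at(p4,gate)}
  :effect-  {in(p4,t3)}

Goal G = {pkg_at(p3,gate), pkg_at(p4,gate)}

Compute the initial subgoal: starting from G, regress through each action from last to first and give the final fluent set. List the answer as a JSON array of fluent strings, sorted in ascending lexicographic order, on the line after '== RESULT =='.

Regress step by step:
  through step 3 (unload(p4,t3,gate)): drop {pkg_at(p4,gate)}, keep {pkg_at(p3,gate)}, require {in(p4,t3), truck_at(t3,gate)}
    → {in(p4,t3), pkg_at(p3,gate), truck_at(t3,gate)}
  through step 2 (unload(p3,t3,gate)): drop {pkg_at(p3,gate)}, keep {in(p4,t3), truck_at(t3,gate)}, require {in(p3,t3), truck_at(t3,gate)}
    → {in(p3,t3), in(p4,t3), truck_at(t3,gate)}
  through step 1 (drive(t3,whs1,gate)): drop {truck_at(t3,gate)}, keep {in(p3,t3), in(p4,t3)}, require {truck_at(t3,whs1)}
    → {in(p3,t3), in(p4,t3), truck_at(t3,whs1)}

== RESULT ==
["in(p3,t3)", "in(p4,t3)", "truck_at(t3,whs1)"]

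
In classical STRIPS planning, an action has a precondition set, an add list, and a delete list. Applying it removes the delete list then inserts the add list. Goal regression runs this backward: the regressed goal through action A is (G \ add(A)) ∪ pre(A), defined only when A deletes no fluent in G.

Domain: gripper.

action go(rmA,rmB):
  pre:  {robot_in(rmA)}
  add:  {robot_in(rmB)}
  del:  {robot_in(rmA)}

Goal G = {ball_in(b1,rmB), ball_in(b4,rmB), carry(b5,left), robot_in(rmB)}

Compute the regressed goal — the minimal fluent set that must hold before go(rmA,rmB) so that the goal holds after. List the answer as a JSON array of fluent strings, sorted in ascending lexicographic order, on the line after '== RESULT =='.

Regress:
  G ∩ del = {}  (empty — regression defined)
  G \ add = {ball_in(b1,rmB), ball_in(b4,rmB), carry(b5,left), robot_in(rmB)} \ {robot_in(rmB)} = {ball_in(b1,rmB), ball_in(b4,rmB), carry(b5,left)}
  ∪ pre   = {ball_in(b1,rmB), ball_in(b4,rmB), carry(b5,left)} ∪ {robot_in(rmA)}
          = {ball_in(b1,rmB), ball_in(b4,rmB), carry(b5,left), robot_in(rmA)}

== RESULT ==
["ball_in(b1,rmB)", "ball_in(b4,rmB)", "carry(b5,left)", "robot_in(rmA)"]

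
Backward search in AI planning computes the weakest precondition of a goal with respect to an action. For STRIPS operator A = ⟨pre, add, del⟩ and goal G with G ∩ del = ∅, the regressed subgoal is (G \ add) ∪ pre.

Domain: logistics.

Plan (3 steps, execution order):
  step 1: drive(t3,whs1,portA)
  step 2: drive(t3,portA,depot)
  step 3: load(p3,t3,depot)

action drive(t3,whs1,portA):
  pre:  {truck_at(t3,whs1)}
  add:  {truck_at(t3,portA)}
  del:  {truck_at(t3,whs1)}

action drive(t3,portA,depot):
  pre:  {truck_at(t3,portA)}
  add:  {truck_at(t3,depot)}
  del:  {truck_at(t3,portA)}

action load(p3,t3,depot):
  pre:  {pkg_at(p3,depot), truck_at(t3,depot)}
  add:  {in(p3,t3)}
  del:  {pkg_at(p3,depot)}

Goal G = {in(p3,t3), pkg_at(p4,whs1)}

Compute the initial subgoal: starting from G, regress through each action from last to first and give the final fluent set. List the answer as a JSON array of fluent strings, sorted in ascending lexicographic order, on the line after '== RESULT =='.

Work backward from the goal:
  through step 3 (load(p3,t3,depot)): drop {in(p3,t3)}, keep {pkg_at(p4,whs1)}, require {pkg_at(p3,depot), truck_at(t3,depot)}
    → {pkg_at(p3,depot), pkg_at(p4,whs1), truck_at(t3,depot)}
  through step 2 (drive(t3,portA,depot)): drop {truck_at(t3,depot)}, keep {pkg_at(p3,depot), pkg_at(p4,whs1)}, require {truck_at(t3,portA)}
    → {pkg_at(p3,depot), pkg_at(p4,whs1), truck_at(t3,portA)}
  through step 1 (drive(t3,whs1,portA)): drop {truck_at(t3,portA)}, keep {pkg_at(p3,depot), pkg_at(p4,whs1)}, require {truck_at(t3,whs1)}
    → {pkg_at(p3,depot), pkg_at(p4,whs1), truck_at(t3,whs1)}

== RESULT ==
["pkg_at(p3,depot)", "pkg_at(p4,whs1)", "truck_at(t3,whs1)"]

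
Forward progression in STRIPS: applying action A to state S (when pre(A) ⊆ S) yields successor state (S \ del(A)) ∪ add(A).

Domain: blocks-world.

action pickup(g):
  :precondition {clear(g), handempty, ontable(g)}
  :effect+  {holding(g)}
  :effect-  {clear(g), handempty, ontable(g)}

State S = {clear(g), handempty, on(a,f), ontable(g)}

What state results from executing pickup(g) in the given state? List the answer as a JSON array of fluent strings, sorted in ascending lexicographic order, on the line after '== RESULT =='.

Progress:
  pre ⊆ S: {clear(g), handempty, ontable(g)} ⊆ S  — applicable
  S \ del = {on(a,f)}
  ∪ add   = {holding(g), on(a,f)}

== RESULT ==
["holding(g)", "on(a,f)"]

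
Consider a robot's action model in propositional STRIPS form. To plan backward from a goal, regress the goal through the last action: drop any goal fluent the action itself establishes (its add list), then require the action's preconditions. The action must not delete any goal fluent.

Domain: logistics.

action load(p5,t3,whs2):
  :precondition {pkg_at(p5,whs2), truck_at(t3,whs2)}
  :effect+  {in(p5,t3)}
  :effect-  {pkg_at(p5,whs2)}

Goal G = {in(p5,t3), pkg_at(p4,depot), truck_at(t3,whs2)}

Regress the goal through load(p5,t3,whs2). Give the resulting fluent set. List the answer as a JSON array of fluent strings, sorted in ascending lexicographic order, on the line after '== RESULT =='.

Regress:
  G ∩ del = {}  (empty — regression defined)
  G \ add = {in(p5,t3), pkg_at(p4,depot), truck_at(t3,whs2)} \ {in(p5,t3)} = {pkg_at(p4,depot), truck_at(t3,whs2)}
  ∪ pre   = {pkg_at(p4,depot), truck_at(t3,whs2)} ∪ {pkg_at(p5,whs2), truck_at(t3,whs2)}
          = {pkg_at(p4,depot), pkg_at(p5,whs2), truck_at(t3,whs2)}

== RESULT ==
["pkg_at(p4,depot)", "pkg_at(p5,whs2)", "truck_at(t3,whs2)"]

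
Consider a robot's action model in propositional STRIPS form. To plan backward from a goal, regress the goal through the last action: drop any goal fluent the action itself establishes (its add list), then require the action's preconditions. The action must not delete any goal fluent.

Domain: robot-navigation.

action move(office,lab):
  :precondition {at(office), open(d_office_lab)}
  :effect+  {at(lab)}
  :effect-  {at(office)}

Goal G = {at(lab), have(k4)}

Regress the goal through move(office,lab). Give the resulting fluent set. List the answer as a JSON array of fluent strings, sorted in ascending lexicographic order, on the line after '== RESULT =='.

Compute (G \ add) ∪ pre:
  G ∩ del = {}  (empty — regression defined)
  G \ add = {at(lab), have(k4)} \ {at(lab)} = {have(k4)}
  ∪ pre   = {have(k4)} ∪ {at(office), open(d_office_lab)}
          = {at(office), have(k4), open(d_office_lab)}

== RESULT ==
["at(office)", "have(k4)", "open(d_office_lab)"]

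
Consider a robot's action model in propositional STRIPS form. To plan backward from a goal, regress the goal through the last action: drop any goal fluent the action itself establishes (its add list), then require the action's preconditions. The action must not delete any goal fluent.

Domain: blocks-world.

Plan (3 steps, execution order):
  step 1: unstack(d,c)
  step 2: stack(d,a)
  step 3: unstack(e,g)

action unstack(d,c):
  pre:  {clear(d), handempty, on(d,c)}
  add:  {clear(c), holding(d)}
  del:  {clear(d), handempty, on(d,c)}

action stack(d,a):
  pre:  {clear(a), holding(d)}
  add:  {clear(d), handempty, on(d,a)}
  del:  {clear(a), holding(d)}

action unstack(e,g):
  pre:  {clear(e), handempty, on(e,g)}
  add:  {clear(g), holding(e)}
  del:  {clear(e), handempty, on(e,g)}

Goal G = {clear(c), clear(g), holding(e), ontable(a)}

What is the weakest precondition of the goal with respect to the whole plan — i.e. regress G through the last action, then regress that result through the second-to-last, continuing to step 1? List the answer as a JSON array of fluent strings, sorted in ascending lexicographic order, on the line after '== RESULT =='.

Work backward from the goal:
  through step 3 (unstack(e,g)): drop {clear(g), holding(e)}, keep {clear(c), ontable(a)}, require {clear(e), handempty, on(e,g)}
    → {clear(c), clear(e), handempty, on(e,g), ontable(a)}
  through step 2 (stack(d,a)): drop {handempty}, keep {clear(c), clear(e), on(e,g), ontable(a)}, require {clear(a), holding(d)}
    → {clear(a), clear(c), clear(e), holding(d), on(e,g), ontable(a)}
  through step 1 (unstack(d,c)): drop {clear(c), holding(d)}, keep {clear(a), clear(e), on(e,g), ontable(a)}, require {clear(d), handempty, on(d,c)}
    → {clear(a), clear(d), clear(e), handempty, on(d,c), on(e,g), ontable(a)}

== RESULT ==
["clear(a)", "clear(d)", "clear(e)", "handempty", "on(d,c)", "on(e,g)", "ontable(a)"]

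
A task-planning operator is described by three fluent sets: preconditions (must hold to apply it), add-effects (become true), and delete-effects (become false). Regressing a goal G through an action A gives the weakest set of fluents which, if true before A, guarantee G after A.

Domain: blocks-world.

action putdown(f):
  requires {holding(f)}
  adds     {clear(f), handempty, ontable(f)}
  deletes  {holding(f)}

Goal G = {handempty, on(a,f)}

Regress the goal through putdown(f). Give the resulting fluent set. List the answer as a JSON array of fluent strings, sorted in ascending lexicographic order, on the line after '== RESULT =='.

Regress:
  G ∩ del = {}  (empty — regression defined)
  G \ add = {handempty, on(a,f)} \ {clear(f), handempty, ontable(f)} = {on(a,f)}
  ∪ pre   = {on(a,f)} ∪ {holding(f)}
          = {holding(f), on(a,f)}

== RESULT ==
["holding(f)", "on(a,f)"]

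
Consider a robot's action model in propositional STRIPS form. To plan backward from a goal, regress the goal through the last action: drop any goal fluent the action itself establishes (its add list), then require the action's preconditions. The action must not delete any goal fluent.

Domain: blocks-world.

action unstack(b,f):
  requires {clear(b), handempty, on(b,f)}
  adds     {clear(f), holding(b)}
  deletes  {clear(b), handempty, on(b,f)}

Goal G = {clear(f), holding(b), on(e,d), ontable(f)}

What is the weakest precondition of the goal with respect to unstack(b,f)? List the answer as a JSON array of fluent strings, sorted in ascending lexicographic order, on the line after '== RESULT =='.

Regress:
  G ∩ del = {}  (empty — regression defined)
  G \ add = {clear(f), holding(b), on(e,d), ontable(f)} \ {clear(f), holding(b)} = {on(e,d), ontable(f)}
  ∪ pre   = {on(e,d), ontable(f)} ∪ {clear(b), handempty, on(b,f)}
          = {clear(b), handempty, on(b,f), on(e,d), ontable(f)}

== RESULT ==
["clear(b)", "handempty", "on(b,f)", "on(e,d)", "ontable(f)"]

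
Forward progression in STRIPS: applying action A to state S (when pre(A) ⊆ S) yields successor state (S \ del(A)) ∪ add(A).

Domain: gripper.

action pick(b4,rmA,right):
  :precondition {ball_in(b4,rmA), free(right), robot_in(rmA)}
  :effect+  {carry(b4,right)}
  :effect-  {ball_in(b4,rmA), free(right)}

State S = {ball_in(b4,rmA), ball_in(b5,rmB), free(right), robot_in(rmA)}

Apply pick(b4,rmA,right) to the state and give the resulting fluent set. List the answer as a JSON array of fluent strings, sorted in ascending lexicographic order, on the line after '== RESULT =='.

Progress:
  pre ⊆ S: {ball_in(b4,rmA), free(right), robot_in(rmA)} ⊆ S  — applicable
  S \ del = {ball_in(b5,rmB), robot_in(rmA)}
  ∪ add   = {ball_in(b5,rmB), carry(b4,right), robot_in(rmA)}

== RESULT ==
["ball_in(b5,rmB)", "carry(b4,right)", "robot_in(rmA)"]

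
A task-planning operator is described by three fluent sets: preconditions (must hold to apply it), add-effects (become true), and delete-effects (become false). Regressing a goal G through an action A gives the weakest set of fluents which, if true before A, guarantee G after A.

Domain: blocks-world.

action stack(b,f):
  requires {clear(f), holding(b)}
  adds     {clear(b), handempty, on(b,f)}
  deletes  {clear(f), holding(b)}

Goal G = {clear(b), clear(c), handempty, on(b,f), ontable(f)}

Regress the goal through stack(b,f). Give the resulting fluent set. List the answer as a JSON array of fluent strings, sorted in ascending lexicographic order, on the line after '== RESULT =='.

Compute (G \ add) ∪ pre:
  G ∩ del = {}  (empty — regression defined)
  G \ add = {clear(b), clear(c), handempty, on(b,f), ontable(f)} \ {clear(b), handempty, on(b,f)} = {clear(c), ontable(f)}
  ∪ pre   = {clear(c), ontable(f)} ∪ {clear(f), holding(b)}
          = {clear(c), clear(f), holding(b), ontable(f)}

== RESULT ==
["clear(c)", "clear(f)", "holding(b)", "ontable(f)"]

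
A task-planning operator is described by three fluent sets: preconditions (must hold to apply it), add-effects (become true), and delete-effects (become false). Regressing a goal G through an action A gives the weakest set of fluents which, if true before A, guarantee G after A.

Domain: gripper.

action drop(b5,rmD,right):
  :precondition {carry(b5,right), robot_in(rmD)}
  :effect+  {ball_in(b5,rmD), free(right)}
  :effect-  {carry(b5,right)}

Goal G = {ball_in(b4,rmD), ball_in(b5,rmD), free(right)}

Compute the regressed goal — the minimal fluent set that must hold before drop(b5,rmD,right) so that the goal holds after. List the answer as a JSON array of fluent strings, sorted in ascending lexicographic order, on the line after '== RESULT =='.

Compute (G \ add) ∪ pre:
  G ∩ del = {}  (empty — regression defined)
  G \ add = {ball_in(b4,rmD), ball_in(b5,rmD), free(right)} \ {ball_in(b5,rmD), free(right)} = {ball_in(b4,rmD)}
  ∪ pre   = {ball_in(b4,rmD)} ∪ {carry(b5,right), robot_in(rmD)}
          = {ball_in(b4,rmD), carry(b5,right), robot_in(rmD)}

== RESULT ==
["ball_in(b4,rmD)", "carry(b5,right)", "robot_in(rmD)"]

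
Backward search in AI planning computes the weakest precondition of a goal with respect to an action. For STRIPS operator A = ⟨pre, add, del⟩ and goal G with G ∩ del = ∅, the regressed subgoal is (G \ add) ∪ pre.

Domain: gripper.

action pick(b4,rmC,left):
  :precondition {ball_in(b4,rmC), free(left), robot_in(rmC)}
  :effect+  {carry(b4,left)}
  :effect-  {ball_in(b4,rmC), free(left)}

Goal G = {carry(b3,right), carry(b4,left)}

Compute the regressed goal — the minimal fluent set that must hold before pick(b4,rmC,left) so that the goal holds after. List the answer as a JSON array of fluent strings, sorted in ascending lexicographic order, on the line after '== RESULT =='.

Compute (G \ add) ∪ pre:
  G ∩ del = {}  (empty — regression defined)
  G \ add = {carry(b3,right), carry(b4,left)} \ {carry(b4,left)} = {carry(b3,right)}
  ∪ pre   = {carry(b3,right)} ∪ {ball_in(b4,rmC), free(left), robot_in(rmC)}
          = {ball_in(b4,rmC), carry(b3,right), free(left), robot_in(rmC)}

== RESULT ==
["ball_in(b4,rmC)", "carry(b3,right)", "free(left)", "robot_in(rmC)"]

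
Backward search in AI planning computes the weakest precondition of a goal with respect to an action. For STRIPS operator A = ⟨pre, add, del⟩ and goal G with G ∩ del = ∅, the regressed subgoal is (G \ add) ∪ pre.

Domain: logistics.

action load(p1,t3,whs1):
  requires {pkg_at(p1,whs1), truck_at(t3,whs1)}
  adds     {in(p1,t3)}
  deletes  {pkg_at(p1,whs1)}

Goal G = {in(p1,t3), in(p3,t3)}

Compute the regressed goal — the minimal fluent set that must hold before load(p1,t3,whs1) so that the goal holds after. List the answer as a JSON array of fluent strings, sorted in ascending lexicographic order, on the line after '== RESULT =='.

Compute (G \ add) ∪ pre:
  G ∩ del = {}  (empty — regression defined)
  G \ add = {in(p1,t3), in(p3,t3)} \ {in(p1,t3)} = {in(p3,t3)}
  ∪ pre   = {in(p3,t3)} ∪ {pkg_at(p1,whs1), truck_at(t3,whs1)}
          = {in(p3,t3), pkg_at(p1,whs1), truck_at(t3,whs1)}

== RESULT ==
["in(p3,t3)", "pkg_at(p1,whs1)", "truck_at(t3,whs1)"]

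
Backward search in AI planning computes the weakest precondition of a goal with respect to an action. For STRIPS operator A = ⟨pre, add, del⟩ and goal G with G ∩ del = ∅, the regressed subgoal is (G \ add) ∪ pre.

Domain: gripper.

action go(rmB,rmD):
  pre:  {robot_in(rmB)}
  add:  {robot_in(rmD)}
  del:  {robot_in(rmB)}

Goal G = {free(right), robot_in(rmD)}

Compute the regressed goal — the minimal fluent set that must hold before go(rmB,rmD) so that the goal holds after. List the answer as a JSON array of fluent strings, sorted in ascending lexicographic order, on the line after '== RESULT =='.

Regress:
  G ∩ del = {}  (empty — regression defined)
  G \ add = {free(right), robot_in(rmD)} \ {robot_in(rmD)} = {free(right)}
  ∪ pre   = {free(right)} ∪ {robot_in(rmB)}
          = {free(right), robot_in(rmB)}

== RESULT ==
["free(right)", "robot_in(rmB)"]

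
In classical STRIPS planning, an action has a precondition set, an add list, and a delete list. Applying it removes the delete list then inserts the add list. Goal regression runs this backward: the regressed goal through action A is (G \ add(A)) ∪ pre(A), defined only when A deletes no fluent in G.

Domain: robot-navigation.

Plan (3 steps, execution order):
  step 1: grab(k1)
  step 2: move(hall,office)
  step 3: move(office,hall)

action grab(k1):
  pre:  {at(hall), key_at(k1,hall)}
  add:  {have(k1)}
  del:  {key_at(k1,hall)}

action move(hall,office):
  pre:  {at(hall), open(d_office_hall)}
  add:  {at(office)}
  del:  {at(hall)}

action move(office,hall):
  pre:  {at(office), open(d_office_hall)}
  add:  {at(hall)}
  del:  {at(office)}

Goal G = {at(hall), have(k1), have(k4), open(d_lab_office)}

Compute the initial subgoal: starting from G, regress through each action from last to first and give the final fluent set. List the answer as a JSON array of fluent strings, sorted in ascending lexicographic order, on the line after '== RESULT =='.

Regress step by step:
  through step 3 (move(office,hall)): drop {at(hall)}, keep {have(k1), have(k4), open(d_lab_office)}, require {at(office), open(d_office_hall)}
    → {at(office), have(k1), have(k4), open(d_lab_office), open(d_office_hall)}
  through step 2 (move(hall,office)): drop {at(office)}, keep {have(k1), have(k4), open(d_lab_office), open(d_office_hall)}, require {at(hall), open(d_office_hall)}
    → {at(hall), have(k1), have(k4), open(d_lab_office), open(d_office_hall)}
  through step 1 (grab(k1)): drop {have(k1)}, keep {at(hall), have(k4), open(d_lab_office), open(d_office_hall)}, require {at(hall), key_at(k1,hall)}
    → {at(hall), have(k4), key_at(k1,hall), open(d_lab_office), open(d_office_hall)}

== RESULT ==
["at(hall)", "have(k4)", "key_at(k1,hall)", "open(d_lab_office)", "open(d_office_hall)"]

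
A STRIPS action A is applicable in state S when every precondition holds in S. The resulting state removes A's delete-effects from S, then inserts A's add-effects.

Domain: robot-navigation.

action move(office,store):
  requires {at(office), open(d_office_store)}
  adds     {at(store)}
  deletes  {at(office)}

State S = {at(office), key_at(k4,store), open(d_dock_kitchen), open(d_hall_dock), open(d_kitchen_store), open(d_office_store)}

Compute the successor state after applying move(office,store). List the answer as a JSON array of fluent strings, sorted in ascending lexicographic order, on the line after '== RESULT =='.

Compute (S \ del) ∪ add:
  pre ⊆ S: {at(office), open(d_office_store)} ⊆ S  — applicable
  S \ del = {key_at(k4,store), open(d_dock_kitchen), open(d_hall_dock), open(d_kitchen_store), open(d_office_store)}
  ∪ add   = {at(store), key_at(k4,store), open(d_dock_kitchen), open(d_hall_dock), open(d_kitchen_store), open(d_office_store)}

== RESULT ==
["at(store)", "key_at(k4,store)", "open(d_dock_kitchen)", "open(d_hall_dock)", "open(d_kitchen_store)", "open(d_office_store)"]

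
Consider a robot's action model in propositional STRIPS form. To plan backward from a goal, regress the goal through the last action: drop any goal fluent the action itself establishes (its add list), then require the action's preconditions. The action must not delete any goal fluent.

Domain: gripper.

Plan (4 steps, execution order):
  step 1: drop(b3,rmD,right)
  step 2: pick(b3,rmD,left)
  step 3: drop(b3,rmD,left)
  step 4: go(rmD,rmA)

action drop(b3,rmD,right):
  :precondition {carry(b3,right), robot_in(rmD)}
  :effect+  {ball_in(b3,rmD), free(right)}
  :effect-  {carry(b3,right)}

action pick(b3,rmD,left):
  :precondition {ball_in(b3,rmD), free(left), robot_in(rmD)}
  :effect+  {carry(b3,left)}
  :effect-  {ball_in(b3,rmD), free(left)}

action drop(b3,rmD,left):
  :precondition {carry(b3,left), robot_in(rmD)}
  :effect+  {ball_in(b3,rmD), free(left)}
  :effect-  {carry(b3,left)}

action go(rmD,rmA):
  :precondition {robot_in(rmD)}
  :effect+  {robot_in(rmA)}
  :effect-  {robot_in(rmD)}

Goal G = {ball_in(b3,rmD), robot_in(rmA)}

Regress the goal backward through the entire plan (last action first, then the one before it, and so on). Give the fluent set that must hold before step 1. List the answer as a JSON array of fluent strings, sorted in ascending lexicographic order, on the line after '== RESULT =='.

Work backward from the goal:
  through step 4 (go(rmD,rmA)): drop {robot_in(rmA)}, keep {ball_in(b3,rmD)}, require {robot_in(rmD)}
    → {ball_in(b3,rmD), robot_in(rmD)}
  through step 3 (drop(b3,rmD,left)): drop {ball_in(b3,rmD)}, keep {robot_in(rmD)}, require {carry(b3,left), robot_in(rmD)}
    → {carry(b3,left), robot_in(rmD)}
  through step 2 (pick(b3,rmD,left)): drop {carry(b3,left)}, keep {robot_in(rmD)}, require {ball_in(b3,rmD), free(left), robot_in(rmD)}
    → {ball_in(b3,rmD), free(left), robot_in(rmD)}
  through step 1 (drop(b3,rmD,right)): drop {ball_in(b3,rmD)}, keep {free(left), robot_in(rmD)}, require {carry(b3,right), robot_in(rmD)}
    → {carry(b3,right), free(left), robot_in(rmD)}

== RESULT ==
["carry(b3,right)", "free(left)", "robot_in(rmD)"]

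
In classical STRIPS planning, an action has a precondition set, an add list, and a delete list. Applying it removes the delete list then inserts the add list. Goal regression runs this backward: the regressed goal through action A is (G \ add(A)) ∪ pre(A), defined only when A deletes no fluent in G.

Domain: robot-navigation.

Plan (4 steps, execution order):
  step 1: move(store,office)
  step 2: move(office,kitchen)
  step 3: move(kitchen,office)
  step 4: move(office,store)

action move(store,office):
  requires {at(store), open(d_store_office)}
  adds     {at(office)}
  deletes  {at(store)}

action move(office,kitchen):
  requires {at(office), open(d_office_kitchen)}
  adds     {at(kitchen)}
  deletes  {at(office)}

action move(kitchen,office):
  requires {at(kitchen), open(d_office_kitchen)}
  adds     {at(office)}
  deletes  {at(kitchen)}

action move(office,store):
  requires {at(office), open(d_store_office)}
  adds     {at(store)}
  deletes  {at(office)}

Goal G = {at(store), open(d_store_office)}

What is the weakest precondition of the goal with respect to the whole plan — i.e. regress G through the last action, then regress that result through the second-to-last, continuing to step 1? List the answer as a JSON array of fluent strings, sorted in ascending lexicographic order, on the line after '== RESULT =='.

Work backward from the goal:
  through step 4 (move(office,store)): drop {at(store)}, keep {open(d_store_office)}, require {at(office), open(d_store_office)}
    → {at(office), open(d_store_office)}
  through step 3 (move(kitchen,office)): drop {at(office)}, keep {open(d_store_office)}, require {at(kitchen), open(d_office_kitchen)}
    → {at(kitchen), open(d_office_kitchen), open(d_store_office)}
  through step 2 (move(office,kitchen)): drop {at(kitchen)}, keep {open(d_office_kitchen), open(d_store_office)}, require {at(office), open(d_office_kitchen)}
    → {at(office), open(d_office_kitchen), open(d_store_office)}
  through step 1 (move(store,office)): drop {at(office)}, keep {open(d_office_kitchen), open(d_store_office)}, require {at(store), open(d_store_office)}
    → {at(store), open(d_office_kitchen), open(d_store_office)}

== RESULT ==
["at(store)", "open(d_office_kitchen)", "open(d_store_office)"]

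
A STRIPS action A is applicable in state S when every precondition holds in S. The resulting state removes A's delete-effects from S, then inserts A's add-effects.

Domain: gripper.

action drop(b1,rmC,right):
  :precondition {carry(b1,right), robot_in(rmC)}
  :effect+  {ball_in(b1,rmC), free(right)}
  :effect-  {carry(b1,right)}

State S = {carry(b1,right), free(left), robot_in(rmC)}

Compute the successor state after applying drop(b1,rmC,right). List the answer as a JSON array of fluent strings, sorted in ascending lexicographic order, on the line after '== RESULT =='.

Compute (S \ del) ∪ add:
  pre ⊆ S: {carry(b1,right), robot_in(rmC)} ⊆ S  — applicable
  S \ del = {free(left), robot_in(rmC)}
  ∪ add   = {ball_in(b1,rmC), free(left), free(right), robot_in(rmC)}

== RESULT ==
["ball_in(b1,rmC)", "free(left)", "free(right)", "robot_in(rmC)"]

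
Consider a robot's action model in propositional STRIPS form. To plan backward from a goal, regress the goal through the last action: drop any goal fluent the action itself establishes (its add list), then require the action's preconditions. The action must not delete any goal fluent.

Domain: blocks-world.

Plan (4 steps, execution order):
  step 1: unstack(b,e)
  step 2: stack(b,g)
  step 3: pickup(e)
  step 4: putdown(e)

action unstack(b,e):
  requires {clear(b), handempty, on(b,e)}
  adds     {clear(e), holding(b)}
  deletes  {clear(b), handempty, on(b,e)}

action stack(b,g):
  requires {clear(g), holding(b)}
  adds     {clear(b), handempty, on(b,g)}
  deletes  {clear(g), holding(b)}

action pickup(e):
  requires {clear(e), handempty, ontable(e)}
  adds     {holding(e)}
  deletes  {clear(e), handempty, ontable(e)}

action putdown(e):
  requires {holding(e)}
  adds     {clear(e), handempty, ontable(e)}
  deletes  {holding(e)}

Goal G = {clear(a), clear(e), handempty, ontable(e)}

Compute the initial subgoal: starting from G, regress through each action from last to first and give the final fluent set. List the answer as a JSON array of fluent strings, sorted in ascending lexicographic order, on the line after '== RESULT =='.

Work backward from the goal:
  through step 4 (putdown(e)): drop {clear(e), handempty, ontable(e)}, keep {clear(a)}, require {holding(e)}
    → {clear(a), holding(e)}
  through step 3 (pickup(e)): drop {holding(e)}, keep {clear(a)}, require {clear(e), handempty, ontable(e)}
    → {clear(a), clear(e), handempty, ontable(e)}
  through step 2 (stack(b,g)): drop {handempty}, keep {clear(a), clear(e), ontable(e)}, require {clear(g), holding(b)}
    → {clear(a), clear(e), clear(g), holding(b), ontable(e)}
  through step 1 (unstack(b,e)): drop {clear(e), holding(b)}, keep {clear(a), clear(g), ontable(e)}, require {clear(b), handempty, on(b,e)}
    → {clear(a), clear(b), clear(g), handempty, on(b,e), ontable(e)}

== RESULT ==
["clear(a)", "clear(b)", "clear(g)", "handempty", "on(b,e)", "ontable(e)"]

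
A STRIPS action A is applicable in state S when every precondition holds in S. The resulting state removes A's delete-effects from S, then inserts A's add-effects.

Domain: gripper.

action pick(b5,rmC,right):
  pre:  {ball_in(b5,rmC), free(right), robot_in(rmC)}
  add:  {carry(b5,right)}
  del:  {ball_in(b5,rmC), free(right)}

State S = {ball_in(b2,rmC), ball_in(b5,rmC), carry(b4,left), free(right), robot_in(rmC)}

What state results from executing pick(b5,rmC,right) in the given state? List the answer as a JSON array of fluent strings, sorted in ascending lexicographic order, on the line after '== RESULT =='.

Compute (S \ del) ∪ add:
  pre ⊆ S: {ball_in(b5,rmC), free(right), robot_in(rmC)} ⊆ S  — applicable
  S \ del = {ball_in(b2,rmC), carry(b4,left), robot_in(rmC)}
  ∪ add   = {ball_in(b2,rmC), carry(b4,left), carry(b5,right), robot_in(rmC)}

== RESULT ==
["ball_in(b2,rmC)", "carry(b4,left)", "carry(b5,right)", "robot_in(rmC)"]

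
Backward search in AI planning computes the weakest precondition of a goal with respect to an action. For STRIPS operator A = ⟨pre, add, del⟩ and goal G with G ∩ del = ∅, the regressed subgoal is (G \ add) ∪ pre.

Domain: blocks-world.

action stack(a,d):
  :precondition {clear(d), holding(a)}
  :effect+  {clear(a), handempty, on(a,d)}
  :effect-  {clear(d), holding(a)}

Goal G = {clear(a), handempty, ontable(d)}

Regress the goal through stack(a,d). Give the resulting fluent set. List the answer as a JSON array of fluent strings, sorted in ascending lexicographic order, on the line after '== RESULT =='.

Compute (G \ add) ∪ pre:
  G ∩ del = {}  (empty — regression defined)
  G \ add = {clear(a), handempty, ontable(d)} \ {clear(a), handempty, on(a,d)} = {ontable(d)}
  ∪ pre   = {ontable(d)} ∪ {clear(d), holding(a)}
          = {clear(d), holding(a), ontable(d)}

== RESULT ==
["clear(d)", "holding(a)", "ontable(d)"]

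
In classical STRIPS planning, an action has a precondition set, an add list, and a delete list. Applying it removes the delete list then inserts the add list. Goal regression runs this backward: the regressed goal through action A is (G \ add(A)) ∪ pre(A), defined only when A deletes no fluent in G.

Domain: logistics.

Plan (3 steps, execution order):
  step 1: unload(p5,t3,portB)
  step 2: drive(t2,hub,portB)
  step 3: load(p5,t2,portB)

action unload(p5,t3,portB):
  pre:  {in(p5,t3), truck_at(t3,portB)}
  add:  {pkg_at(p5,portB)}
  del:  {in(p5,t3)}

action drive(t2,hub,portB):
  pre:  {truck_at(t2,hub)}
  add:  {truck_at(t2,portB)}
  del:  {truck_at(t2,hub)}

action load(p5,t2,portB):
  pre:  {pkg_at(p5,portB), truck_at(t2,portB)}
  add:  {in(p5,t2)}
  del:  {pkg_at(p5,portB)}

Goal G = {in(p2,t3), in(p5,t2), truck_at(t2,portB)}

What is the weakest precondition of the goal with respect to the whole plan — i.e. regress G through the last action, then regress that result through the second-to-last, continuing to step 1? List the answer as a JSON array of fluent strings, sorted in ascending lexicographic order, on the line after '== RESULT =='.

Work backward from the goal:
  through step 3 (load(p5,t2,portB)): drop {in(p5,t2)}, keep {in(p2,t3), truck_at(t2,portB)}, require {pkg_at(p5,portB), truck_at(t2,portB)}
    → {in(p2,t3), pkg_at(p5,portB), truck_at(t2,portB)}
  through step 2 (drive(t2,hub,portB)): drop {truck_at(t2,portB)}, keep {in(p2,t3), pkg_at(p5,portB)}, require {truck_at(t2,hub)}
    → {in(p2,t3), pkg_at(p5,portB), truck_at(t2,hub)}
  through step 1 (unload(p5,t3,portB)): drop {pkg_at(p5,portB)}, keep {in(p2,t3), truck_at(t2,hub)}, require {in(p5,t3), truck_at(t3,portB)}
    → {in(p2,t3), in(p5,t3), truck_at(t2,hub), truck_at(t3,portB)}

== RESULT ==
["in(p2,t3)", "in(p5,t3)", "truck_at(t2,hub)", "truck_at(t3,portB)"]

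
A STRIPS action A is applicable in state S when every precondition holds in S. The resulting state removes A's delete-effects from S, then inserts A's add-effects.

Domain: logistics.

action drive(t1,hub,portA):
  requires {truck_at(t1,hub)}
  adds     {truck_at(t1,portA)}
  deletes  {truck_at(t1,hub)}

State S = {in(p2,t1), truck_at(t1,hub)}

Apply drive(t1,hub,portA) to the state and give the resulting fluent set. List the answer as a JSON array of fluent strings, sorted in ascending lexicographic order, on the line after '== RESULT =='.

Progress:
  pre ⊆ S: {truck_at(t1,hub)} ⊆ S  — applicable
  S \ del = {in(p2,t1)}
  ∪ add   = {in(p2,t1), truck_at(t1,portA)}

== RESULT ==
["in(p2,t1)", "truck_at(t1,portA)"]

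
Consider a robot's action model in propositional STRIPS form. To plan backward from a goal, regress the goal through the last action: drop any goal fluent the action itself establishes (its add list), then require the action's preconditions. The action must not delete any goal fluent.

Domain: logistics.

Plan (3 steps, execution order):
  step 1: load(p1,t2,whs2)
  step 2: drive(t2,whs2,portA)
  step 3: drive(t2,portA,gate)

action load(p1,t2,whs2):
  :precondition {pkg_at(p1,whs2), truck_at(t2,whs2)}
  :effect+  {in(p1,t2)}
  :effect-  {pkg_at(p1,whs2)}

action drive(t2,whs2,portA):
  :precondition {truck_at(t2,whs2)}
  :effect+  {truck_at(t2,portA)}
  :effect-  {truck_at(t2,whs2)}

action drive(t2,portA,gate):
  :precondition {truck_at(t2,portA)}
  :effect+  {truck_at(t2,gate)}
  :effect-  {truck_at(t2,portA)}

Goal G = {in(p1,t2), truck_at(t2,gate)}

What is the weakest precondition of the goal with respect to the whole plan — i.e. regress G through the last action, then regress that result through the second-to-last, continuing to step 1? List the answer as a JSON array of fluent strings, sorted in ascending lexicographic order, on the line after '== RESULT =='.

Regress step by step:
  through step 3 (drive(t2,portA,gate)): drop {truck_at(t2,gate)}, keep {in(p1,t2)}, require {truck_at(t2,portA)}
    → {in(p1,t2), truck_at(t2,portA)}
  through step 2 (drive(t2,whs2,portA)): drop {truck_at(t2,portA)}, keep {in(p1,t2)}, require {truck_at(t2,whs2)}
    → {in(p1,t2), truck_at(t2,whs2)}
  through step 1 (load(p1,t2,whs2)): drop {in(p1,t2)}, keep {truck_at(t2,whs2)}, require {pkg_at(p1,whs2), truck_at(t2,whs2)}
    → {pkg_at(p1,whs2), truck_at(t2,whs2)}

== RESULT ==
["pkg_at(p1,whs2)", "truck_at(t2,whs2)"]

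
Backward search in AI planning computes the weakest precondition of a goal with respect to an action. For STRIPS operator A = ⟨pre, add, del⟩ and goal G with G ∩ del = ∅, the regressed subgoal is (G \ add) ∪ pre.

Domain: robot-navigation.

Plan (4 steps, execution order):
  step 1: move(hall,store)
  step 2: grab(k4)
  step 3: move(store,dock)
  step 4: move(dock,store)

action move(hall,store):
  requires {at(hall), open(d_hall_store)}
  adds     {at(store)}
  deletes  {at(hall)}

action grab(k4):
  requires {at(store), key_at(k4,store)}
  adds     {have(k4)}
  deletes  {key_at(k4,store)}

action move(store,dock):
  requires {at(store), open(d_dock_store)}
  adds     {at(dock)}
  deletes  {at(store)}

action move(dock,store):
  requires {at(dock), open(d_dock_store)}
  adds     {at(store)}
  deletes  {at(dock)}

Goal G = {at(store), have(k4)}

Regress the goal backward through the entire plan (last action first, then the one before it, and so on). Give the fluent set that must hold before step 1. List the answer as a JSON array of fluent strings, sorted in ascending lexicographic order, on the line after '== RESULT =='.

Regress step by step:
  through step 4 (move(dock,store)): drop {at(store)}, keep {have(k4)}, require {at(dock), open(d_dock_store)}
    → {at(dock), have(k4), open(d_dock_store)}
  through step 3 (move(store,dock)): drop {at(dock)}, keep {have(k4), open(d_dock_store)}, require {at(store), open(d_dock_store)}
    → {at(store), have(k4), open(d_dock_store)}
  through step 2 (grab(k4)): drop {have(k4)}, keep {at(store), open(d_dock_store)}, require {at(store), key_at(k4,store)}
    → {at(store), key_at(k4,store), open(d_dock_store)}
  through step 1 (move(hall,store)): drop {at(store)}, keep {key_at(k4,store), open(d_dock_store)}, require {at(hall), open(d_hall_store)}
    → {at(hall), key_at(k4,store), open(d_dock_store), open(d_hall_store)}

== RESULT ==
["at(hall)", "key_at(k4,store)", "open(d_dock_store)", "open(d_hall_store)"]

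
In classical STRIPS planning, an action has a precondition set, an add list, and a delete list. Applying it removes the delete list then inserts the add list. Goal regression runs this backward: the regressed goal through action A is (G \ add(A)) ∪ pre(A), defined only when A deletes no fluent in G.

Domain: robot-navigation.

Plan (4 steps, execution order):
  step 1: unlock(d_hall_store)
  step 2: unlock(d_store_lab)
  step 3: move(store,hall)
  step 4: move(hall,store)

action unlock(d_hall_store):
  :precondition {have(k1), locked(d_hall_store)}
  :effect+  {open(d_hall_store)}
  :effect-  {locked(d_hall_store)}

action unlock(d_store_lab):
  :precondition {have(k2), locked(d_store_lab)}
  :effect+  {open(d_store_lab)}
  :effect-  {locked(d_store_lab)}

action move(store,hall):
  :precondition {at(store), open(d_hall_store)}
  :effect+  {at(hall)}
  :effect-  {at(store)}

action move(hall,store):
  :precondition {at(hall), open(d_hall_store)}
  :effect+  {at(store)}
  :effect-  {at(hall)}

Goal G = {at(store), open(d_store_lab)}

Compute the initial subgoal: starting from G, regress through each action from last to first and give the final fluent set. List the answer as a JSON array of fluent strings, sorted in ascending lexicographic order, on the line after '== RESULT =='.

Work backward from the goal:
  through step 4 (move(hall,store)): drop {at(store)}, keep {open(d_store_lab)}, require {at(hall), open(d_hall_store)}
    → {at(hall), open(d_hall_store), open(d_store_lab)}
  through step 3 (move(store,hall)): drop {at(hall)}, keep {open(d_hall_store), open(d_store_lab)}, require {at(store), open(d_hall_store)}
    → {at(store), open(d_hall_store), open(d_store_lab)}
  through step 2 (unlock(d_store_lab)): drop {open(d_store_lab)}, keep {at(store), open(d_hall_store)}, require {have(k2), locked(d_store_lab)}
    → {at(store), have(k2), locked(d_store_lab), open(d_hall_store)}
  through step 1 (unlock(d_hall_store)): drop {open(d_hall_store)}, keep {at(store), have(k2), locked(d_store_lab)}, require {have(k1), locked(d_hall_store)}
    → {at(store), have(k1), have(k2), locked(d_hall_store), locked(d_store_lab)}

== RESULT ==
["at(store)", "have(k1)", "have(k2)", "locked(d_hall_store)", "locked(d_store_lab)"]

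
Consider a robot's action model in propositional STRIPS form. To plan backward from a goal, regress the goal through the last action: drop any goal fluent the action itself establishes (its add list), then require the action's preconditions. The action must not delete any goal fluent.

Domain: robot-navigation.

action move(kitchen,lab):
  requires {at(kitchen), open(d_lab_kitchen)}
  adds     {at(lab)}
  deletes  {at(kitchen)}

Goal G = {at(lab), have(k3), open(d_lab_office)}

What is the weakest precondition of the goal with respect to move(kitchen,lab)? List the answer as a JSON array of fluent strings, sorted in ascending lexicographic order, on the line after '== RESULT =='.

Compute (G \ add) ∪ pre:
  G ∩ del = {}  (empty — regression defined)
  G \ add = {at(lab), have(k3), open(d_lab_office)} \ {at(lab)} = {have(k3), open(d_lab_office)}
  ∪ pre   = {have(k3), open(d_lab_office)} ∪ {at(kitchen), open(d_lab_kitchen)}
          = {at(kitchen), have(k3), open(d_lab_kitchen), open(d_lab_office)}

== RESULT ==
["at(kitchen)", "have(k3)", "open(d_lab_kitchen)", "open(d_lab_office)"]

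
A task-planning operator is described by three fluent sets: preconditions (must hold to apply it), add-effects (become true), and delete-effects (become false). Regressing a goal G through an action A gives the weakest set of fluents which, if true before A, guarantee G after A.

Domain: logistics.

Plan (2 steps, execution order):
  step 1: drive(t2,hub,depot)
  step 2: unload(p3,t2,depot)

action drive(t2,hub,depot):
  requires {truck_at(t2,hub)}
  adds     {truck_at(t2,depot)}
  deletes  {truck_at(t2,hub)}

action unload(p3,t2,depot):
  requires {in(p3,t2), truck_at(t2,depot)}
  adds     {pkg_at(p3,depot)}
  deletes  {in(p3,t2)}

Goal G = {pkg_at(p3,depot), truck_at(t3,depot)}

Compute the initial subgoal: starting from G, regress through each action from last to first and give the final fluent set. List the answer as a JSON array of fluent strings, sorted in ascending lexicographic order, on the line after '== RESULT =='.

Work backward from the goal:
  through step 2 (unload(p3,t2,depot)): drop {pkg_at(p3,depot)}, keep {truck_at(t3,depot)}, require {in(p3,t2), truck_at(t2,depot)}
    → {in(p3,t2), truck_at(t2,depot), truck_at(t3,depot)}
  through step 1 (drive(t2,hub,depot)): drop {truck_at(t2,depot)}, keep {in(p3,t2), truck_at(t3,depot)}, require {truck_at(t2,hub)}
    → {in(p3,t2), truck_at(t2,hub), truck_at(t3,depot)}

== RESULT ==
["in(p3,t2)", "truck_at(t2,hub)", "truck_at(t3,depot)"]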